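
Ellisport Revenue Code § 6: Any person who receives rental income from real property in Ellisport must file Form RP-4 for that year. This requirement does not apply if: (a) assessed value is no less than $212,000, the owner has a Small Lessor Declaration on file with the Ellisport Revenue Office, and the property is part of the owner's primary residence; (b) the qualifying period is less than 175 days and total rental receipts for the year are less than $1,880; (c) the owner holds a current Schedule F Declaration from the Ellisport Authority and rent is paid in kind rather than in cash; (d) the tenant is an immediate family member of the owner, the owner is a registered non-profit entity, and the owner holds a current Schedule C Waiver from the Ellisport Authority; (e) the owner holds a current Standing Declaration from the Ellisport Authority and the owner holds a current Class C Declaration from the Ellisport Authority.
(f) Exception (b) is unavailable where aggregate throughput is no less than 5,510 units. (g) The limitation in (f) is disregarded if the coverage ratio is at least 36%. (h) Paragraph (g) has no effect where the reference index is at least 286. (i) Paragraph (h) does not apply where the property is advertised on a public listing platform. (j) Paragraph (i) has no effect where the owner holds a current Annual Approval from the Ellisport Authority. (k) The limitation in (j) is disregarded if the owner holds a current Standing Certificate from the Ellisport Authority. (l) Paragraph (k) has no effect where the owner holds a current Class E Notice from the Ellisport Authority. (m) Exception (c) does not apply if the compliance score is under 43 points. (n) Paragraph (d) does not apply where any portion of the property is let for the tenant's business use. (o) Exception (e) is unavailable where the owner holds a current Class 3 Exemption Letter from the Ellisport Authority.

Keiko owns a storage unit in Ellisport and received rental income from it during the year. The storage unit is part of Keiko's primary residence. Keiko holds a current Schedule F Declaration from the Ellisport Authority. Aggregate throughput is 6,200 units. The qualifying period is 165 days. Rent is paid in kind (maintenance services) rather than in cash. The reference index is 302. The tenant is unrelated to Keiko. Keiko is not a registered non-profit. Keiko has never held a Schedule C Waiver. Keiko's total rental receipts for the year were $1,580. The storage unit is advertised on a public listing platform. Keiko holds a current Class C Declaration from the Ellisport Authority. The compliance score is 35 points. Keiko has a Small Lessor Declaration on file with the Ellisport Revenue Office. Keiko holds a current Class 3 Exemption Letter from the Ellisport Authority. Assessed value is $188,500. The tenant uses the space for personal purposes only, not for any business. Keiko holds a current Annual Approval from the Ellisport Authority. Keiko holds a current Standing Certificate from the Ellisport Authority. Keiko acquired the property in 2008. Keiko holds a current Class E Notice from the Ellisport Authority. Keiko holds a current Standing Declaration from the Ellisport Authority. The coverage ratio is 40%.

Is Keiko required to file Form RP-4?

Yes — Keiko must file Form RP-4.

Exception (a) does not apply: assessed value is $188,500, short of $212,000.
Exception (b): the qualifying period is 165 days, less than the 175 days limit; total rental receipts for the year are $1,580, less than the $1,880 limit — every condition holds. But: (f) operates against (b): aggregate throughput is 6,200 units, meeting the 5,510 units threshold. (g) would limit (f) — the coverage ratio is 40%, meeting the 36% threshold — but (h) sets (g) aside: (h) applies — the reference index is 302, meeting the 286 threshold. (i) would limit (h) — the property is publicly advertised — but (j) sets (i) aside: (j) operates against (i): a current Annual Approval is held. (k) would limit (j) — a current Standing Certificate is held — but (l) sets (k) aside: (l) operates against (k): a current Class E Notice is held. (b) is therefore removed.
Exception (c)'s conditions are all satisfied: a current Schedule F Declaration is held; rent is paid in kind. However, paragraph (m) must be considered: (m) operates against (c): the compliance score is 35 points, under the 43 points limit. (c) is therefore removed.
Exception (d) requires that the tenant is an immediate family member of the owner; but the tenant is unrelated to the owner, so (d) is unavailable.
Exception (e)'s conditions are all satisfied: a current Standing Declaration is held; a current Class C Declaration is held. But: (o) operates against (e): a current Class 3 Exemption Letter is held. Exception (e) does not apply.
No exception displaces § 6.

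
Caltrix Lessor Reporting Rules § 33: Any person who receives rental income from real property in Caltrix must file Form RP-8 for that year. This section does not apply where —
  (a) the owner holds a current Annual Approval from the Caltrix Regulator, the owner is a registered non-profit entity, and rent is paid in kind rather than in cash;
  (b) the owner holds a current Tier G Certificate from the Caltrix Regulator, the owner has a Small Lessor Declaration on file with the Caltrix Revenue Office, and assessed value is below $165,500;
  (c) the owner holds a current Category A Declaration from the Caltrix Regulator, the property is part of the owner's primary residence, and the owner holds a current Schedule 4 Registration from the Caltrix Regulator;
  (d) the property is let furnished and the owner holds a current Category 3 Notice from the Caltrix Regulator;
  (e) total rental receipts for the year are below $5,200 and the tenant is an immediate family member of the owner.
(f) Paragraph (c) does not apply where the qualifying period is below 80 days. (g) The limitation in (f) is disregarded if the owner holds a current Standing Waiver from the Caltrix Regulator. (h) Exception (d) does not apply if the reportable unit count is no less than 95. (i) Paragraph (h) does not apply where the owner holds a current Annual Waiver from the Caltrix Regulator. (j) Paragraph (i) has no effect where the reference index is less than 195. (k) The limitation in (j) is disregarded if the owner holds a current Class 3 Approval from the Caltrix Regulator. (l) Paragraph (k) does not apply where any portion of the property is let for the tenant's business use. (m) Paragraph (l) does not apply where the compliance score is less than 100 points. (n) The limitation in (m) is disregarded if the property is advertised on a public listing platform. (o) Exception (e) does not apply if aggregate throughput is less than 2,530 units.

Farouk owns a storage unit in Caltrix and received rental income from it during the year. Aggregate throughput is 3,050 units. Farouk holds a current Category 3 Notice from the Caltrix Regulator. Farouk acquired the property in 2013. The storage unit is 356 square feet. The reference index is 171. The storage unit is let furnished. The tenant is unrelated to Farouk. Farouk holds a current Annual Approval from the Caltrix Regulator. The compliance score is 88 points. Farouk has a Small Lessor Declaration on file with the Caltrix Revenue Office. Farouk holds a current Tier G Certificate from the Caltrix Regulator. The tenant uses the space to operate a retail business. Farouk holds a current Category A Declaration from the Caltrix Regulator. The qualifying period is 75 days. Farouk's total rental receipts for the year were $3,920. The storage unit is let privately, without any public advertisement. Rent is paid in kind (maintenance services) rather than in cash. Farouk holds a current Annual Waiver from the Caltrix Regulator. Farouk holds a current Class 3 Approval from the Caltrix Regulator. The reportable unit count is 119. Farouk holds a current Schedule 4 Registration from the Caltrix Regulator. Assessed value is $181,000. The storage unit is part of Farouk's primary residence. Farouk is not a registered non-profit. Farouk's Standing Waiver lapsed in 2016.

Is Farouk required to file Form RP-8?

No — exception (d) applies; Farouk is not required to file Form RP-8.

Exception (a) requires that the owner is a registered non-profit entity; but Farouk is not a registered non-profit, so (a) is unavailable.
Exception (b) fails — assessed value is $181,000, not below $165,500.
Exception (c)'s conditions are all satisfied: a current Category A Declaration is held; the storage unit is part of the primary residence; a current Schedule 4 Registration is held. Turning to paragraphs (f)–(g): (f) operates — the qualifying period is 75 days, below the 80 days limit. (g), which would lift (f), does not operate here — there is no Standing Waiver in force. (c) is therefore removed.
Exception (d)'s conditions are all satisfied: the property is let furnished; a current Category 3 Notice is held. As to paragraphs (h)–(n): (h) would limit (d) — the reportable unit count is 119, meeting the 95 threshold — but (i) sets (h) aside: (i) is triggered — a current Annual Waiver is held. (j) applies (the reference index is 171, less than the 195 limit), but is set aside by (k): (k) operates against (j): a current Class 3 Approval is held. (l) would limit (k) — the space is let for business use — but (m) sets (l) aside: (m) operates against (l): the compliance score is 88 points, less than the 100 points limit. (n) is not triggered (the property is let privately without advertisement), so (m) stands. Exception (d) stands.
Exception (e) does not apply: the tenant is unrelated to the owner.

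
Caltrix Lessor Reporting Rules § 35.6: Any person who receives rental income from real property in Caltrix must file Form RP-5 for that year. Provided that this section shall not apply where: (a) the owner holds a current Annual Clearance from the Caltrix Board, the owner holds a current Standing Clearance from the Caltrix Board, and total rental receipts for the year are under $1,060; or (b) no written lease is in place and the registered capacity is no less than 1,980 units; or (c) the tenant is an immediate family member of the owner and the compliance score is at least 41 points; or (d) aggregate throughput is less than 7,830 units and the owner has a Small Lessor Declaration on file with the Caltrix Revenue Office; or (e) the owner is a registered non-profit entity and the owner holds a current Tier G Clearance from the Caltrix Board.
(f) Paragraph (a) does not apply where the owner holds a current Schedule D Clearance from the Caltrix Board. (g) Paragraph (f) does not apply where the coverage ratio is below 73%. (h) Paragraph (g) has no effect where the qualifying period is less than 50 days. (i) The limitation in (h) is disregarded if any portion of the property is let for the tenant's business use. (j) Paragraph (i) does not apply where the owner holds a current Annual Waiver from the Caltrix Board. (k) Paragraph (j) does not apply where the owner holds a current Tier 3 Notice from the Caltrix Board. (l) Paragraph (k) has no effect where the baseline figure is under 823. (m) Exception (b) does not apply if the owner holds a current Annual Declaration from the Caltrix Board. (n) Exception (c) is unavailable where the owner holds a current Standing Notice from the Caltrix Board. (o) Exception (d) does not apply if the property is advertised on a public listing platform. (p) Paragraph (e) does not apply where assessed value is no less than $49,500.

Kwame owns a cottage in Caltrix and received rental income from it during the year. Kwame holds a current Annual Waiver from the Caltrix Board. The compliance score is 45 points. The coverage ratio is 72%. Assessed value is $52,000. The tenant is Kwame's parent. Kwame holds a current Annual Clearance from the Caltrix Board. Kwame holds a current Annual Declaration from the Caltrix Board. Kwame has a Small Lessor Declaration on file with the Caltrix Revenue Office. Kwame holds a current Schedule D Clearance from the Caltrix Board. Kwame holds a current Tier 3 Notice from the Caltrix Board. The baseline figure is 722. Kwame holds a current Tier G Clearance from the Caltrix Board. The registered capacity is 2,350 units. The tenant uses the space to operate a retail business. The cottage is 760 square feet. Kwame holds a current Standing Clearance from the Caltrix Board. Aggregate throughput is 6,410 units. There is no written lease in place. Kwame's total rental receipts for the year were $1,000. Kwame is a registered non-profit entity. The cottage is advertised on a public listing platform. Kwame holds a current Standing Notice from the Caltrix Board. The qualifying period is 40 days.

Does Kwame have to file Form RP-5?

Exception (a)'s conditions are all satisfied: a current Annual Clearance is held; a current Standing Clearance is held; total rental receipts for the year are $1,000, under the $1,060 limit. But: (f) operates against (a): a current Schedule D Clearance is held. (g) would limit (f) — the coverage ratio is 72%, below the 73% limit — but (h) sets (g) aside: (h) is triggered — the qualifying period is 40 days, less than the 50 days limit. (i) operates (the space is let for business use), but is set aside by (j): (j) operates against (i): a current Annual Waiver is held. (k) would limit (j) — a current Tier 3 Notice is held — but (l) sets (k) aside: (l) is triggered — the baseline figure is 722, under the 823 limit. Exception (a) does not apply.
Exception (b) is satisfied on its face — there is no written lease; the registered capacity is 2,350 units, meeting the 1,980 units threshold. But: (m) applies — a current Annual Declaration is held. Exception (b) does not apply.
Exception (c)'s conditions are all satisfied: the tenant is an immediate family member; the compliance score is 45 points, meeting the 41 points threshold. But applying paragraph (n): (n) operates against (c): a current Standing Notice is held. So (c) is unavailable.
Exception (d): aggregate throughput is 6,410 units, less than the 7,830 units limit; a Small Lessor Declaration is on file — every condition holds. But: (o) operates against (d): the property is publicly advertised. (d) is therefore removed.
Exception (e): Kwame is a registered non-profit; a current Tier G Clearance is held — every condition holds. Turning to paragraph (p): (p) operates against (e): assessed value is $52,000, meeting the $49,500 threshold. (e) is therefore removed.
No exception applies. The general rule governs.

Yes — Kwame must file Form RP-5.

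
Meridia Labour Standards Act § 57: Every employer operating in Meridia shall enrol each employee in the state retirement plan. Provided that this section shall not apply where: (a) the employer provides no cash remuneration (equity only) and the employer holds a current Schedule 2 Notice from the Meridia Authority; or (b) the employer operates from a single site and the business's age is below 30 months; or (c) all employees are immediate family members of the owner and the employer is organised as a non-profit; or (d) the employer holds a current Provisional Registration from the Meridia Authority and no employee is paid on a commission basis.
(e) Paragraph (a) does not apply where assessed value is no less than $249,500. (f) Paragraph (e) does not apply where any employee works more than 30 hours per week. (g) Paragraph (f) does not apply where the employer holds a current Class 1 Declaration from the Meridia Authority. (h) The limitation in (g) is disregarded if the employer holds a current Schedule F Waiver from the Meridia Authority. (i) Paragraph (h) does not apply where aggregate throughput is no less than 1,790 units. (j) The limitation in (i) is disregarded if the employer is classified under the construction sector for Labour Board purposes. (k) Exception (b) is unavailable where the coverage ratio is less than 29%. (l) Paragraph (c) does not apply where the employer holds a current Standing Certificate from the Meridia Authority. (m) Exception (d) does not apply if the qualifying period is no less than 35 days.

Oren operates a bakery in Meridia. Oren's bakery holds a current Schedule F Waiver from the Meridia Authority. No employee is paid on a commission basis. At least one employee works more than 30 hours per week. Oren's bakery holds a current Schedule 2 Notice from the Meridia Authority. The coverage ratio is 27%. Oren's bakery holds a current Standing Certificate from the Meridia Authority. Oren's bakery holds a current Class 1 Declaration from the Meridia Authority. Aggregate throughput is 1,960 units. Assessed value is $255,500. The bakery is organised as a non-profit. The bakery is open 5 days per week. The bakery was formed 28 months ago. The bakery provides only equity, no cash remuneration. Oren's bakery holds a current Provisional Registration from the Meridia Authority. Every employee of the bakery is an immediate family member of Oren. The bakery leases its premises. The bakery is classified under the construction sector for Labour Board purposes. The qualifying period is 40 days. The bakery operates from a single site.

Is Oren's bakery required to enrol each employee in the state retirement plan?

No — exception (a) applies; Oren's bakery is not required to enrol each employee in the state retirement plan.

Exception (a) is satisfied on its face — remuneration is equity-only; a current Schedule 2 Notice is held. Under paragraphs (e)–(j): (e) would limit (a) — assessed value is $255,500, meeting the $249,500 threshold — but (f) sets (e) aside: (f) operates against (e): at least one employee exceeds 30 hours/week. (g) would limit (f) — a current Class 1 Declaration is held — but (h) sets (g) aside: (h) is triggered — a current Schedule F Waiver is held. (i) would limit (h) — aggregate throughput is 1,960 units, meeting the 1,790 units threshold — but (j) sets (i) aside: (j) applies — the bakery is classified under the construction sector. Exception (a) stands.
Exception (b): the employer operates from a single site; the business's age is 28 months, below the 30 months limit — every condition holds. But: (k) is triggered — the coverage ratio is 27%, less than the 29% limit. So (b) is unavailable.
Exception (c) is satisfied on its face — every employee is an immediate family member; the employer is a non-profit. But applying paragraph (l): (l) operates against (c): a current Standing Certificate is held. So (c) is unavailable.
Exception (d) is satisfied on its face — a current Provisional Registration is held; no employee is paid on commission. Turning to paragraph (m): (m) operates against (d): the qualifying period is 40 days, meeting the 35 days threshold. So (d) is unavailable.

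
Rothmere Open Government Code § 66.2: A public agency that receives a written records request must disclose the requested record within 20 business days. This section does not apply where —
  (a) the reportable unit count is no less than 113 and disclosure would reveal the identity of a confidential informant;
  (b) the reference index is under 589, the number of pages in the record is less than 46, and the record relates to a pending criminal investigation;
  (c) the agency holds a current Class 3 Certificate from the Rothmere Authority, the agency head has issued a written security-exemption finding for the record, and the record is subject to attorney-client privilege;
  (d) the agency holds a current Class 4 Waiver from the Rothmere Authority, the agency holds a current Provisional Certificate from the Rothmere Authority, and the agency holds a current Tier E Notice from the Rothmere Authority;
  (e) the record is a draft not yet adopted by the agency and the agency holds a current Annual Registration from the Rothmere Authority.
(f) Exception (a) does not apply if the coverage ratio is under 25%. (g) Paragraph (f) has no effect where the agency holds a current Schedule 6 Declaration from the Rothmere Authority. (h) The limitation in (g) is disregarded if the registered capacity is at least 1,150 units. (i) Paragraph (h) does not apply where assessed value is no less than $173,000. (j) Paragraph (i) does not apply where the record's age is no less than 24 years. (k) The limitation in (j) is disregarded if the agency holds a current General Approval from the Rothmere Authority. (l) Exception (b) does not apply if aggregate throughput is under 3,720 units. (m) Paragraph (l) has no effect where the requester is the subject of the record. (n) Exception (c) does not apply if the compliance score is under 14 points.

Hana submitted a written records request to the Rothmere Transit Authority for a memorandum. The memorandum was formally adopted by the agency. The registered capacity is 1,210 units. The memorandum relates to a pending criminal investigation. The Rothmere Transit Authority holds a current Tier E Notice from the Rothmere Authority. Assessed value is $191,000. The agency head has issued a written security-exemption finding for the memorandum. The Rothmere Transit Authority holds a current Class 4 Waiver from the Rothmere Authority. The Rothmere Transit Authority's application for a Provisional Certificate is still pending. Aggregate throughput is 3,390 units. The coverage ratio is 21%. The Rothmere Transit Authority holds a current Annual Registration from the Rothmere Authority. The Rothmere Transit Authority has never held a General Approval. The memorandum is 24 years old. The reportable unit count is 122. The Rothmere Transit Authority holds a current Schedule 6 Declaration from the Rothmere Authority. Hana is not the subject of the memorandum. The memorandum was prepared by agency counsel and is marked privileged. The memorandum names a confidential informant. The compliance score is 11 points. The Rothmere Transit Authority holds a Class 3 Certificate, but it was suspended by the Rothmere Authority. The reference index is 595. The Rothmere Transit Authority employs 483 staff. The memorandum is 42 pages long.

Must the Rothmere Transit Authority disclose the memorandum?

Exception (a): the reportable unit count is 122, meeting the 113 threshold; the memorandum names a confidential informant — every condition holds. However, paragraphs (f)–(k) must be considered: (f) operates against (a): the coverage ratio is 21%, under the 25% limit. (g) would limit (f) — a current Schedule 6 Declaration is held — but (h) sets (g) aside: (h) operates against (g): the registered capacity is 1,210 units, meeting the 1,150 units threshold. (i) would limit (h) — assessed value is $191,000, meeting the $173,000 threshold — but (j) sets (i) aside: (j) operates against (i): the record's age is 24 years, meeting the 24 years threshold. (k), which would lift (j), is not engaged — no current General Approval is held. (a) is therefore removed.
Exception (b) fails — the reference index is 595, not under 589.
Exception (c) does not apply: the Class 3 Certificate is not current.
Exception (d) requires that the agency holds a current Provisional Certificate from the Rothmere Authority; but the Provisional Certificate is not current, so (d) is unavailable.
Exception (e) fails — the memorandum has been formally adopted.
No exception displaces § 66.2.

Yes — the Rothmere Transit Authority must disclose the memorandum.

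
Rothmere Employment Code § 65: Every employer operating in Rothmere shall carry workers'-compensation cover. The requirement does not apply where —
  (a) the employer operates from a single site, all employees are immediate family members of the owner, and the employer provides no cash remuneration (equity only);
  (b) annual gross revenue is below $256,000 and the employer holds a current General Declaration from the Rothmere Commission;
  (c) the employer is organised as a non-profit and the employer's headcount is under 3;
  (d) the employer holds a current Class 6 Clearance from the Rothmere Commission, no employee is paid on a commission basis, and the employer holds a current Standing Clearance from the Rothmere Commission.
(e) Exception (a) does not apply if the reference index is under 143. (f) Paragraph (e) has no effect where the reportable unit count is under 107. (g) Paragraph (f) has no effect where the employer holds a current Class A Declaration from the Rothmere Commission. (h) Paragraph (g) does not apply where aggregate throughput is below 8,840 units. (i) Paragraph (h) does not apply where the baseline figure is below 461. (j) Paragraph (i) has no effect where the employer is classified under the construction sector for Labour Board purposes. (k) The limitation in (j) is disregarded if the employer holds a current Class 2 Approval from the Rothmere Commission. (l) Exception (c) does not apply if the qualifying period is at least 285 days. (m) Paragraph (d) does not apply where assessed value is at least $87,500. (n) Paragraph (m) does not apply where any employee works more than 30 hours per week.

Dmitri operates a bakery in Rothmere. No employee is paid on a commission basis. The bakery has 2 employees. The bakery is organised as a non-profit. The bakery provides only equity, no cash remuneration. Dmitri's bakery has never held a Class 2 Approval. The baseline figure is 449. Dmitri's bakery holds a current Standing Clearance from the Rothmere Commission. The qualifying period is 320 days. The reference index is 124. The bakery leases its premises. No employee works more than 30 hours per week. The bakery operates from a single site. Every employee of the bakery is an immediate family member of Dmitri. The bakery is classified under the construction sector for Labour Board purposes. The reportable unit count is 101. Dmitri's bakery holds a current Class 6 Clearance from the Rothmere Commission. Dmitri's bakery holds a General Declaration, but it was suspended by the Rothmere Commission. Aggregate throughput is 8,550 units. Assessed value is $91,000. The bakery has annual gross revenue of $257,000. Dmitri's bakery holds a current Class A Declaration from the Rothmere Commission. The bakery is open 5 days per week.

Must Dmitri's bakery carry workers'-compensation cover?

Exception (a): the employer operates from a single site; every employee is an immediate family member; remuneration is equity-only — every condition holds. Under paragraphs (e)–(k): (e) would limit (a) — the reference index is 124, under the 143 limit — but (f) sets (e) aside: (f) applies — the reportable unit count is 101, under the 107 limit. (g) applies (a current Class A Declaration is held), but is itself disapplied by (h): (h) is triggered — aggregate throughput is 8,550 units, below the 8,840 units limit. (i) is triggered (the baseline figure is 449, below the 461 limit), but is set aside by (j): (j) is engaged — the bakery is classified under the construction sector. (k) is not engaged (the Class 2 Approval is not current), so (j) stands. (a) remains available.
Exception (b) fails — annual gross revenue is $257,000, not below $256,000.
Exception (c)'s conditions are all satisfied: the employer is a non-profit; the employer's headcount is 2, under the 3 limit. Turning to paragraph (l): (l) operates against (c): the qualifying period is 320 days, meeting the 285 days threshold. Exception (c) does not apply.
Exception (d) is satisfied on its face — a current Class 6 Clearance is held; no employee is paid on commission; a current Standing Clearance is held. But applying paragraphs (m)–(n): (m) applies — assessed value is $91,000, meeting the $87,500 threshold. (n) is not triggered (no employee exceeds 30 hours/week), so (m) stands. (d) is therefore removed.

No — exception (a) applies; Dmitri's bakery is not required to carry workers'-compensation cover.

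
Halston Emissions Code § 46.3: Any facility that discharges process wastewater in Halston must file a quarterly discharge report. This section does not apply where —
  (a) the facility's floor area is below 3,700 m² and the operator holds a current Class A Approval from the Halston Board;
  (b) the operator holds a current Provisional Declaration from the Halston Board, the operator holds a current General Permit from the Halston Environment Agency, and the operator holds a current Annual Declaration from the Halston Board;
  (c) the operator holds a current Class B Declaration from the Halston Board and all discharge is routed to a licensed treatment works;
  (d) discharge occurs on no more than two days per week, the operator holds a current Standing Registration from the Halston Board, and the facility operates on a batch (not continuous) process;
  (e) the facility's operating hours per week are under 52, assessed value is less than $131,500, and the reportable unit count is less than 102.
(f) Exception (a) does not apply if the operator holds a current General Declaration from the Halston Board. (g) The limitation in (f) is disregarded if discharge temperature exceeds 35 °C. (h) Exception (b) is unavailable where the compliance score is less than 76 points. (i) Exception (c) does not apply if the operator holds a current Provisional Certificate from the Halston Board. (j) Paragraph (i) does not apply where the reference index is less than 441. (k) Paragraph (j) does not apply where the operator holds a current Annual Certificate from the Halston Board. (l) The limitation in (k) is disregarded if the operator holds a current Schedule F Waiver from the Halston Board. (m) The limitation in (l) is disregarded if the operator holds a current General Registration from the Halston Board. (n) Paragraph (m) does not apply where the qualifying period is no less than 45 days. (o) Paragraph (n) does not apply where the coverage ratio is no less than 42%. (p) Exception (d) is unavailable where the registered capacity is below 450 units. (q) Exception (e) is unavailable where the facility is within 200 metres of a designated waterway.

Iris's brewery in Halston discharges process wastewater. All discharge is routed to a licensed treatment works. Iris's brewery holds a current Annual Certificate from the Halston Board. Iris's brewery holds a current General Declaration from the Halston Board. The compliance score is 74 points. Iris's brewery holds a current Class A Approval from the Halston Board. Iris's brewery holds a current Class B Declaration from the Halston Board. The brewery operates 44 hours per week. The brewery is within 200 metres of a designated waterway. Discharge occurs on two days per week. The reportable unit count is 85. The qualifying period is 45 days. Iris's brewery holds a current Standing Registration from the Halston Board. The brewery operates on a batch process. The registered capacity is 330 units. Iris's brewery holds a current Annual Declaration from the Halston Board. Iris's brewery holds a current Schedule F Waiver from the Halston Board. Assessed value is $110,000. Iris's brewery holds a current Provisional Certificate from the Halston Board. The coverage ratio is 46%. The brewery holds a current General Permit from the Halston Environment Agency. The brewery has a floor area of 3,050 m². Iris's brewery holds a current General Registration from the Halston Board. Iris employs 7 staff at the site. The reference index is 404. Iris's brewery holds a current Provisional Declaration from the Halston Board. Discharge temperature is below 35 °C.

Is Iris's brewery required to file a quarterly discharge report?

Exception (a): the facility's floor area is 3,050 m², below the 3,700 m² limit; a current Class A Approval is held — every condition holds. However, paragraphs (f)–(g) must be considered: (f) operates against (a): a current General Declaration is held. (g), which would lift (f), does not operate here — discharge temperature is below 35 °C. So (a) is unavailable.
Exception (b)'s conditions are all satisfied: a current Provisional Declaration is held; a current General Permit is held; a current Annual Declaration is held. But: (h) operates against (b): the compliance score is 74 points, less than the 76 points limit. Exception (b) does not apply.
Exception (c): a current Class B Declaration is held; discharge is routed to a licensed treatment works — every condition holds. But applying paragraphs (i)–(o): (i) operates against (c): a current Provisional Certificate is held. (j) operates (the reference index is 404, less than the 441 limit), but is set aside by (k): (k) operates — a current Annual Certificate is held. (l) would limit (k) — a current Schedule F Waiver is held — but (m) sets (l) aside: (m) operates against (l): a current General Registration is held. (n) is triggered (the qualifying period is 45 days, meeting the 45 days threshold), but is itself disapplied by (o): (o) is triggered — the coverage ratio is 46%, meeting the 42% threshold. (c) is therefore removed.
Exception (d): discharge occurs on no more than two days per week; a current Standing Registration is held; the facility operates on a batch process — every condition holds. Turning to paragraph (p): (p) is triggered — the registered capacity is 330 units, below the 450 units limit. (d) is therefore removed.
Exception (e)'s conditions are all satisfied: the facility's operating hours per week are 44, under the 52 limit; assessed value is $110,000, less than the $131,500 limit; the reportable unit count is 85, less than the 102 limit. However, paragraph (q) must be considered: (q) operates against (e): the brewery is within 200 m of a designated waterway. So (e) is unavailable.
No exception displaces § 46.3.

Yes — Iris's brewery must file a quarterly discharge report.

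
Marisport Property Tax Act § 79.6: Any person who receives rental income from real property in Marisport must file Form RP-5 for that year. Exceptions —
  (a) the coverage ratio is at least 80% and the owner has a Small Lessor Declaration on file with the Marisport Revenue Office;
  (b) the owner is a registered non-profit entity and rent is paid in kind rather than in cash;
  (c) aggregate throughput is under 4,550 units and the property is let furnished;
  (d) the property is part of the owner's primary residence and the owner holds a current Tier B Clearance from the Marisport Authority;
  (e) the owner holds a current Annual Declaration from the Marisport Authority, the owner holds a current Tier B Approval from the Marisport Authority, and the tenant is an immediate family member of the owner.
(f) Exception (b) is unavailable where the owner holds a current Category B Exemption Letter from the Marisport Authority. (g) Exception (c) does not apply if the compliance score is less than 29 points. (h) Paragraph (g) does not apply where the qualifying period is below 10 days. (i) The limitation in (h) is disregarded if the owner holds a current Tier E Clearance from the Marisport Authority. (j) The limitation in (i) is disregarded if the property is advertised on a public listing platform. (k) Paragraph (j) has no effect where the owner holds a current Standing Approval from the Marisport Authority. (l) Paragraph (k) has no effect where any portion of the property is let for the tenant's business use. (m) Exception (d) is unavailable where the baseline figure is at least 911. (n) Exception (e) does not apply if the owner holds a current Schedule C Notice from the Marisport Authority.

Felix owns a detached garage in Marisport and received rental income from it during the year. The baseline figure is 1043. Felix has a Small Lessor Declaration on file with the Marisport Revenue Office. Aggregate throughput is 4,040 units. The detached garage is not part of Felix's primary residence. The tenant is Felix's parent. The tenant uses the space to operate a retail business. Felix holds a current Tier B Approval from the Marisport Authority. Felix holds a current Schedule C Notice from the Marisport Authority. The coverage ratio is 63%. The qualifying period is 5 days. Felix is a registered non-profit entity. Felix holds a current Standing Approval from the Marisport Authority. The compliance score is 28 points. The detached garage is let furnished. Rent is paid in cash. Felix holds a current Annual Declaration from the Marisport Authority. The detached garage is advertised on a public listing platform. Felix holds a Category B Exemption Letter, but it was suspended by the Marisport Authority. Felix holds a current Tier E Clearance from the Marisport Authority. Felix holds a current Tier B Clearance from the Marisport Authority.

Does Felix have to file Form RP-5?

No — exception (c) applies; Felix is not required to file Form RP-5.

Exception (a) requires that the coverage ratio is at least 80%; but the coverage ratio is 63%, short of 80%, so (a) is unavailable.
Exception (b) requires that rent is paid in kind rather than in cash; but rent is paid in cash, so (b) is unavailable.
Exception (c): aggregate throughput is 4,040 units, under the 4,550 units limit; the property is let furnished — every condition holds. Considering the limiting provisions: (g) would limit (c) — the compliance score is 28 points, less than the 29 points limit — but (h) sets (g) aside: (h) applies — the qualifying period is 5 days, below the 10 days limit. (i) operates (a current Tier E Clearance is held), but is overridden by (j): (j) operates against (i): the property is publicly advertised. (k) applies (a current Standing Approval is held), but is itself disapplied by (l): (l) operates — the space is let for business use. Exception (c) stands.
Exception (d) fails — the detached garage is not part of the primary residence.
All of (e)'s requirements are met (a current Annual Declaration is held; a current Tier B Approval is held; the tenant is an immediate family member). But applying paragraph (n): (n) is engaged — a current Schedule C Notice is held. (e) is therefore removed.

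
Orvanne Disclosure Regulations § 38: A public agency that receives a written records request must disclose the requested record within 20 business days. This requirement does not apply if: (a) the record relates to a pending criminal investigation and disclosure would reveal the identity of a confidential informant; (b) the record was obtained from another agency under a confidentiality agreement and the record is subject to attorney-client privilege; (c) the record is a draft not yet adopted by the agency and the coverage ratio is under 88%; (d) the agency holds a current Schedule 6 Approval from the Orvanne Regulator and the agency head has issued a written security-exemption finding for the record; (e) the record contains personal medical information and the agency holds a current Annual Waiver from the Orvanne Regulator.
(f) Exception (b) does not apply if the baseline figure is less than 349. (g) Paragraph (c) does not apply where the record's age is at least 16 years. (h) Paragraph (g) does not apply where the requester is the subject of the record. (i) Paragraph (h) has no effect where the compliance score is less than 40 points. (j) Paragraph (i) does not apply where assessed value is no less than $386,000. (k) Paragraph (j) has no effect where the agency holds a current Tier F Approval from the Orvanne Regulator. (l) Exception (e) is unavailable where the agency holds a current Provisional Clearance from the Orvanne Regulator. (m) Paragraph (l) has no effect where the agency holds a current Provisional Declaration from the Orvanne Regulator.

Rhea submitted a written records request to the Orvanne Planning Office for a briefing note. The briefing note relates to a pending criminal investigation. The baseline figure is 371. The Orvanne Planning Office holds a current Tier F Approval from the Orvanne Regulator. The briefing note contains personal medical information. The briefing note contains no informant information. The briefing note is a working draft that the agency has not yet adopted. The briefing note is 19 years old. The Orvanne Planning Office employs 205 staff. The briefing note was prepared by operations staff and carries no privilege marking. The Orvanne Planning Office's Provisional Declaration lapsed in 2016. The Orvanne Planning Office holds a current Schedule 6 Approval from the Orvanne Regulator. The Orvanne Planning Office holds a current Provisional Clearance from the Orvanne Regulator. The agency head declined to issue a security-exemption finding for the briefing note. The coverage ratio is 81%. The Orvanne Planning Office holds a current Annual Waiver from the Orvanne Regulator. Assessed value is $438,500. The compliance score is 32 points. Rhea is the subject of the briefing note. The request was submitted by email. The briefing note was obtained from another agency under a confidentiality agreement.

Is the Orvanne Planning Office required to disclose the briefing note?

Yes — the Orvanne Planning Office must disclose the briefing note.

Exception (a) requires that disclosure would reveal the identity of a confidential informant; but the briefing note contains no informant information, so (a) is unavailable.
Exception (b) fails — the briefing note carries no privilege marking.
Exception (c) is satisfied on its face — the briefing note is an unadopted draft; the coverage ratio is 81%, under the 88% limit. Turning to paragraphs (g)–(k): (g) is engaged — the record's age is 19 years, meeting the 16 years threshold. (h) is engaged (Rhea is the subject of the briefing note), but is itself disapplied by (i): (i) operates — the compliance score is 32 points, less than the 40 points limit. (j) would limit (i) — assessed value is $438,500, meeting the $386,000 threshold — but (k) sets (j) aside: (k) operates — a current Tier F Approval is held. Exception (c) does not apply.
Exception (d) requires that the agency head has issued a written security-exemption finding for the record; but the agency head declined to issue a security-exemption finding, so (d) is unavailable.
Exception (e): the briefing note contains personal medical information; a current Annual Waiver is held — every condition holds. Turning to paragraphs (l)–(m): (l) is triggered — a current Provisional Clearance is held. (m), which would lift (l), is inapplicable — there is no Provisional Declaration in force. Exception (e) does not apply.
No exception applies. The general rule governs.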